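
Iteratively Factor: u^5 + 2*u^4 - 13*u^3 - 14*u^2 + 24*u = (u - 3)*(u^4 + 5*u^3 + 2*u^2 - 8*u) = u*(u - 3)*(u^3 + 5*u^2 + 2*u - 8) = u*(u - 3)*(u + 4)*(u^2 + u - 2) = u*(u - 3)*(u - 1)*(u + 4)*(u + 2)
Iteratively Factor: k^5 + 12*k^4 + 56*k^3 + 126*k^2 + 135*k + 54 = (k + 3)*(k^4 + 9*k^3 + 29*k^2 + 39*k + 18) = (k + 2)*(k + 3)*(k^3 + 7*k^2 + 15*k + 9) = (k + 1)*(k + 2)*(k + 3)*(k^2 + 6*k + 9) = (k + 1)*(k + 2)*(k + 3)^2*(k + 3)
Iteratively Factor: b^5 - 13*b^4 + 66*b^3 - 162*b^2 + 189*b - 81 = (b - 1)*(b^4 - 12*b^3 + 54*b^2 - 108*b + 81) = (b - 3)*(b - 1)*(b^3 - 9*b^2 + 27*b - 27) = (b - 3)^2*(b - 1)*(b^2 - 6*b + 9) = (b - 3)^3*(b - 1)*(b - 3)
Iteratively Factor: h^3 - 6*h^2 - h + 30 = (h - 3)*(h^2 - 3*h - 10) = (h - 5)*(h - 3)*(h + 2)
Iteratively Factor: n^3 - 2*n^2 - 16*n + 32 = (n - 2)*(n^2 - 16) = (n - 2)*(n + 4)*(n - 4)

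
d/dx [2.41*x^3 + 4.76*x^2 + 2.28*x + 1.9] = 7.23*x^2 + 9.52*x + 2.28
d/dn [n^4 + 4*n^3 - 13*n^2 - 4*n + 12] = 4*n^3 + 12*n^2 - 26*n - 4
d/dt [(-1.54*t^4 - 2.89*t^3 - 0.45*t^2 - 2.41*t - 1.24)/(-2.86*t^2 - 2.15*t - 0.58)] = (8.8088*t^5 + 18.1984*t^4 + 15.9998*t^3 - 0.8965*t^2 - 6.5708*t - 1.2682)/(8.1796*t^4 + 12.298*t^3 + 7.9401*t^2 + 2.494*t + 0.3364)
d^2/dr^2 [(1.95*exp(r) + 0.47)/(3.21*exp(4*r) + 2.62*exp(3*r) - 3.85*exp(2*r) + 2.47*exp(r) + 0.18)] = (180.836955*exp(8*r) + 257.885622*exp(7*r) + 96.2584320000003*exp(6*r) - 238.823163*exp(5*r) - 102.236944*exp(4*r) + 36.192825*exp(3*r) - 7.295163*exp(2*r) + 3.303293*exp(r) - 0.145782)*exp(r)/(33.076161*exp(12*r) + 80.990226*exp(11*r) - 52.908183*exp(10*r) - 99.937511*exp(9*r) + 193.660233*exp(8*r) - 6.69989999999997*exp(7*r) - 157.444702*exp(6*r) + 155.456835*exp(5*r) - 55.160121*exp(4*r) + 5.053627*exp(3*r) + 2.920266*exp(2*r) + 0.240084*exp(r) + 0.005832)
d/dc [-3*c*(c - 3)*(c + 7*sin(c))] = -21*c^2*cos(c) - 9*c^2 - 42*c*sin(c) + 63*c*cos(c) + 18*c + 63*sin(c)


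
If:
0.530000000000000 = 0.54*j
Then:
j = 0.98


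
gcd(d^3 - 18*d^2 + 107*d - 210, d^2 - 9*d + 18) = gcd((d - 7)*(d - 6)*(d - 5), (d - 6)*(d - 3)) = d - 6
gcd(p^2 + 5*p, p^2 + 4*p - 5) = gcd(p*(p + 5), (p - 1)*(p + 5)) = p + 5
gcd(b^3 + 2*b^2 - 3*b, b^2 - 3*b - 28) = 1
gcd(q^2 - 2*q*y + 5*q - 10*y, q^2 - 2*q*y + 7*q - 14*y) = -q + 2*y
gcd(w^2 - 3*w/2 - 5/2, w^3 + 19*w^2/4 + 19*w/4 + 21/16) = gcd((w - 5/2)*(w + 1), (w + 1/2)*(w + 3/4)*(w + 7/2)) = 1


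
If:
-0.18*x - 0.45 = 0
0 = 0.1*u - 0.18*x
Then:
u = -4.50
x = -2.50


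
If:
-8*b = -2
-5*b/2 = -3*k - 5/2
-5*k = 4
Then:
No Solution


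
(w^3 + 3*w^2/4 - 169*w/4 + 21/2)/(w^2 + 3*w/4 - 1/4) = (w^2 + w - 42)/(w + 1)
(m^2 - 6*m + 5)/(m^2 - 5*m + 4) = (m - 5)/(m - 4)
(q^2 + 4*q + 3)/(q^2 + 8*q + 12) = (q^2 + 4*q + 3)/(q^2 + 8*q + 12)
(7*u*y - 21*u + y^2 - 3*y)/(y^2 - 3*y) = (7*u + y)/y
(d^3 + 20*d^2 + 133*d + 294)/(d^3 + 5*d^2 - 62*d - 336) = (d + 7)/(d - 8)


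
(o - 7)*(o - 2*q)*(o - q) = o^3 - 3*o^2*q - 7*o^2 + 2*o*q^2 + 21*o*q - 14*q^2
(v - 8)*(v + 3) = v^2 - 5*v - 24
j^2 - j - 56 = (j - 8)*(j + 7)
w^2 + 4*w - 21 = (w - 3)*(w + 7)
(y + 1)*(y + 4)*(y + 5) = y^3 + 10*y^2 + 29*y + 20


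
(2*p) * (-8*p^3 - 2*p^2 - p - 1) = -16*p^4 - 4*p^3 - 2*p^2 - 2*p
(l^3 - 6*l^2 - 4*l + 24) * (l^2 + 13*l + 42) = l^5 + 7*l^4 - 40*l^3 - 280*l^2 + 144*l + 1008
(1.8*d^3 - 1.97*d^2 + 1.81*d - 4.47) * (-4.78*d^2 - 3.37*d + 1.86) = -8.604*d^5 + 3.3506*d^4 + 1.3351*d^3 + 11.6027*d^2 + 18.4305*d - 8.3142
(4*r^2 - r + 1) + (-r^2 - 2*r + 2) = 3*r^2 - 3*r + 3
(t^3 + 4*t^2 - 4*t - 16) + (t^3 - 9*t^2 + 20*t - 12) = 2*t^3 - 5*t^2 + 16*t - 28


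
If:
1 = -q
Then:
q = -1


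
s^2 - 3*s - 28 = (s - 7)*(s + 4)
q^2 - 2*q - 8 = (q - 4)*(q + 2)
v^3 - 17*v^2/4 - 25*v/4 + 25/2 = (v - 5)*(v - 5/4)*(v + 2)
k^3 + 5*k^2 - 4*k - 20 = (k - 2)*(k + 2)*(k + 5)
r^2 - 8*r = r*(r - 8)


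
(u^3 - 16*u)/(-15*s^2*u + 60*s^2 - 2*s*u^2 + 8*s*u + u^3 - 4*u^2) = u*(-u - 4)/(15*s^2 + 2*s*u - u^2)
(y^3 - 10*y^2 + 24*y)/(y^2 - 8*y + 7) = y*(y^2 - 10*y + 24)/(y^2 - 8*y + 7)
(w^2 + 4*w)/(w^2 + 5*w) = (w + 4)/(w + 5)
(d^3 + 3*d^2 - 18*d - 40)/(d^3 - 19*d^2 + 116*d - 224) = (d^2 + 7*d + 10)/(d^2 - 15*d + 56)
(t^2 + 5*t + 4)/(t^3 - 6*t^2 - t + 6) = (t + 4)/(t^2 - 7*t + 6)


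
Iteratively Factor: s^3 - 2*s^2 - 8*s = (s)*(s^2 - 2*s - 8) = s*(s + 2)*(s - 4)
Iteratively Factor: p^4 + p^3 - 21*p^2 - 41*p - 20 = (p + 1)*(p^3 - 21*p - 20) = (p + 1)*(p + 4)*(p^2 - 4*p - 5) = (p - 5)*(p + 1)*(p + 4)*(p + 1)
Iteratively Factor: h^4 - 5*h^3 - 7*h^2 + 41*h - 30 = (h - 5)*(h^3 - 7*h + 6) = (h - 5)*(h - 2)*(h^2 + 2*h - 3) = (h - 5)*(h - 2)*(h + 3)*(h - 1)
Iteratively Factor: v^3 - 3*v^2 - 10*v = (v + 2)*(v^2 - 5*v) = (v - 5)*(v + 2)*(v)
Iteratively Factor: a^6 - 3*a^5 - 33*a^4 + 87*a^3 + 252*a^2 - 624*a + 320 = (a + 4)*(a^5 - 7*a^4 - 5*a^3 + 107*a^2 - 176*a + 80) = (a - 5)*(a + 4)*(a^4 - 2*a^3 - 15*a^2 + 32*a - 16) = (a - 5)*(a + 4)^2*(a^3 - 6*a^2 + 9*a - 4) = (a - 5)*(a - 1)*(a + 4)^2*(a^2 - 5*a + 4) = (a - 5)*(a - 1)^2*(a + 4)^2*(a - 4)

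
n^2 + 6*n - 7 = (n - 1)*(n + 7)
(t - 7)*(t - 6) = t^2 - 13*t + 42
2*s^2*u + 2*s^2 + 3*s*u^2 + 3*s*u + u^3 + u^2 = (s + u)*(2*s + u)*(u + 1)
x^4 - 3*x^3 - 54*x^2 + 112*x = x*(x - 8)*(x - 2)*(x + 7)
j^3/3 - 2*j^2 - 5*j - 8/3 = (j/3 + 1/3)*(j - 8)*(j + 1)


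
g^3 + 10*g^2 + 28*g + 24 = (g + 2)^2*(g + 6)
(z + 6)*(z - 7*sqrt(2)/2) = z^2 - 7*sqrt(2)*z/2 + 6*z - 21*sqrt(2)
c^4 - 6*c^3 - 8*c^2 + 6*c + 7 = (c - 7)*(c - 1)*(c + 1)^2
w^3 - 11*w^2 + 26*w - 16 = (w - 8)*(w - 2)*(w - 1)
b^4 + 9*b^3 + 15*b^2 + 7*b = b*(b + 1)^2*(b + 7)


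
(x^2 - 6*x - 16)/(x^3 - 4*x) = (x - 8)/(x*(x - 2))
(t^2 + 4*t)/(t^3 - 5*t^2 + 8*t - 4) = t*(t + 4)/(t^3 - 5*t^2 + 8*t - 4)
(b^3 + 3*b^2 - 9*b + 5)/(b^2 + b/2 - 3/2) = 2*(b^2 + 4*b - 5)/(2*b + 3)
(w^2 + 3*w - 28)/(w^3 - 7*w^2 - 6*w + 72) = (w + 7)/(w^2 - 3*w - 18)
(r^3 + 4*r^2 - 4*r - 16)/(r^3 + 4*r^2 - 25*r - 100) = (r^2 - 4)/(r^2 - 25)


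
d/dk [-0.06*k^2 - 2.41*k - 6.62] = -0.12*k - 2.41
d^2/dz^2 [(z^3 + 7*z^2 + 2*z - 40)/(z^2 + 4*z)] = -20/z^3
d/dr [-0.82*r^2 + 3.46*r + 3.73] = 3.46 - 1.64*r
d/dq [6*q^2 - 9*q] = 12*q - 9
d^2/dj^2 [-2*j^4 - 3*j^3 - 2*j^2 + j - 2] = -24*j^2 - 18*j - 4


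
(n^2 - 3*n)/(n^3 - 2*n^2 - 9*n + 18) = n/(n^2 + n - 6)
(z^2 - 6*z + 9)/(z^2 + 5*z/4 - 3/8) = 8*(z^2 - 6*z + 9)/(8*z^2 + 10*z - 3)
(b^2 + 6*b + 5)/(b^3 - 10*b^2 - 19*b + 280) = (b + 1)/(b^2 - 15*b + 56)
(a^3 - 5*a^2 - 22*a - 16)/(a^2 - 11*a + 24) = (a^2 + 3*a + 2)/(a - 3)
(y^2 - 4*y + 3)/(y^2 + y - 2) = (y - 3)/(y + 2)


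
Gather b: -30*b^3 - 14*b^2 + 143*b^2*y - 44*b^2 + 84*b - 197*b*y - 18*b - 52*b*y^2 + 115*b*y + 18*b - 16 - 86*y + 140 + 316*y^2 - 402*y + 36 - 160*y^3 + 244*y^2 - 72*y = -30*b^3 + b^2*(143*y - 58) + b*(-52*y^2 - 82*y + 84) - 160*y^3 + 560*y^2 - 560*y + 160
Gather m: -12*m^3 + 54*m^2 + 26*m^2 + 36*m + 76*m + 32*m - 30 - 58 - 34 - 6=-12*m^3 + 80*m^2 + 144*m - 128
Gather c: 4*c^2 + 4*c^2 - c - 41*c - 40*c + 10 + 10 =8*c^2 - 82*c + 20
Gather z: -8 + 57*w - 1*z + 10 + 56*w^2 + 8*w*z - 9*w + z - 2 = 56*w^2 + 8*w*z + 48*w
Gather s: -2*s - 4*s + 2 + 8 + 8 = 18 - 6*s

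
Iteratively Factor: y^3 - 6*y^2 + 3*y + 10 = (y - 5)*(y^2 - y - 2) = (y - 5)*(y + 1)*(y - 2)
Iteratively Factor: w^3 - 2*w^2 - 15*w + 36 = (w - 3)*(w^2 + w - 12) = (w - 3)^2*(w + 4)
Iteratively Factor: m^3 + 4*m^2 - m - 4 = (m - 1)*(m^2 + 5*m + 4) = (m - 1)*(m + 4)*(m + 1)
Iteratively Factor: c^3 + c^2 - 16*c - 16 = (c - 4)*(c^2 + 5*c + 4) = (c - 4)*(c + 1)*(c + 4)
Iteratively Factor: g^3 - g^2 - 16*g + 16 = (g - 1)*(g^2 - 16) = (g - 1)*(g + 4)*(g - 4)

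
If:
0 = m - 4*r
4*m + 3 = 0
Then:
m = -3/4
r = -3/16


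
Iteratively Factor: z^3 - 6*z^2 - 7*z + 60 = (z - 4)*(z^2 - 2*z - 15) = (z - 4)*(z + 3)*(z - 5)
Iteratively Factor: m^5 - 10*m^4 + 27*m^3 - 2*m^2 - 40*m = (m - 4)*(m^4 - 6*m^3 + 3*m^2 + 10*m) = (m - 5)*(m - 4)*(m^3 - m^2 - 2*m) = (m - 5)*(m - 4)*(m + 1)*(m^2 - 2*m) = m*(m - 5)*(m - 4)*(m + 1)*(m - 2)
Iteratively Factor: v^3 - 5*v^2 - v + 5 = (v - 1)*(v^2 - 4*v - 5) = (v - 5)*(v - 1)*(v + 1)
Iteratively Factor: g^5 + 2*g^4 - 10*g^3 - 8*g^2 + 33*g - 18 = (g - 1)*(g^4 + 3*g^3 - 7*g^2 - 15*g + 18) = (g - 1)*(g + 3)*(g^3 - 7*g + 6) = (g - 2)*(g - 1)*(g + 3)*(g^2 + 2*g - 3) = (g - 2)*(g - 1)^2*(g + 3)*(g + 3)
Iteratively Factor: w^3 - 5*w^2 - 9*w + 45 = (w - 5)*(w^2 - 9) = (w - 5)*(w + 3)*(w - 3)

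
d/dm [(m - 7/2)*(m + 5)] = 2*m + 3/2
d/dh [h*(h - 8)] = 2*h - 8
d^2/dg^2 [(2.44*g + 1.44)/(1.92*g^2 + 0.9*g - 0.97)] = ((2.44*g + 1.44)*(3.84*g + 0.9)*(7.68*g + 1.8) - (28.1088*g + 9.9216)*(1.92*g^2 + 0.9*g - 0.97))/(1.92*g^2 + 0.9*g - 0.97)^3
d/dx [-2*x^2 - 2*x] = -4*x - 2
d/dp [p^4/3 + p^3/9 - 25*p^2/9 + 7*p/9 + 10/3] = 4*p^3/3 + p^2/3 - 50*p/9 + 7/9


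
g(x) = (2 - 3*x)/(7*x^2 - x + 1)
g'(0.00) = -1.00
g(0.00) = 2.00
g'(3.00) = 0.03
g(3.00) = -0.11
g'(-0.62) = 1.31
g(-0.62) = 0.90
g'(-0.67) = 1.17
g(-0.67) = 0.83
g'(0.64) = -0.99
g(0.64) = 0.02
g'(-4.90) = 0.02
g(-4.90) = 0.10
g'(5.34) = 0.01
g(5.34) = -0.07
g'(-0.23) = 2.56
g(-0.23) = 1.68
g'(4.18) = 0.02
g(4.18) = -0.09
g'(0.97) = -0.19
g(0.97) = -0.14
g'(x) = (1 - 14*x)*(2 - 3*x)/(7*x^2 - x + 1)^2 - 3/(7*x^2 - x + 1) = (-21*x^2 + 3*x + (3*x - 2)*(14*x - 1) - 3)/(7*x^2 - x + 1)^2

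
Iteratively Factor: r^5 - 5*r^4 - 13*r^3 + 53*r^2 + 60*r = (r + 1)*(r^4 - 6*r^3 - 7*r^2 + 60*r) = (r - 4)*(r + 1)*(r^3 - 2*r^2 - 15*r) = (r - 5)*(r - 4)*(r + 1)*(r^2 + 3*r) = (r - 5)*(r - 4)*(r + 1)*(r + 3)*(r)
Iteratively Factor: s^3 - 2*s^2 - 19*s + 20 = (s + 4)*(s^2 - 6*s + 5) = (s - 1)*(s + 4)*(s - 5)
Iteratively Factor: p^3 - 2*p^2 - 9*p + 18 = (p - 2)*(p^2 - 9) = (p - 3)*(p - 2)*(p + 3)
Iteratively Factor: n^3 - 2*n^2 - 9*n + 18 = (n - 2)*(n^2 - 9) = (n - 2)*(n + 3)*(n - 3)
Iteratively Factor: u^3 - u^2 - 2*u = (u - 2)*(u^2 + u) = u*(u - 2)*(u + 1)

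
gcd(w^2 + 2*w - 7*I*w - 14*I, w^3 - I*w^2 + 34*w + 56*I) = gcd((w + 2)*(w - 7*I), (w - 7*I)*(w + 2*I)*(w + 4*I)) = w - 7*I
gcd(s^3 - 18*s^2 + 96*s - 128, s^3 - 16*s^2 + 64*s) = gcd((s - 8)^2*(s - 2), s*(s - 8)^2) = s^2 - 16*s + 64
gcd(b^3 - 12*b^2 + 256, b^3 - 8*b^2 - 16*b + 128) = b^2 - 4*b - 32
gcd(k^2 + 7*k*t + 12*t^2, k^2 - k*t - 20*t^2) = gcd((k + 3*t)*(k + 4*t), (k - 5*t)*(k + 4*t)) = k + 4*t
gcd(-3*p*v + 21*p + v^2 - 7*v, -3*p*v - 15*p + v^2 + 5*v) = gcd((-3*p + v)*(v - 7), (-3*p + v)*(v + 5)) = 3*p - v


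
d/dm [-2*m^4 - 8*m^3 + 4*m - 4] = -8*m^3 - 24*m^2 + 4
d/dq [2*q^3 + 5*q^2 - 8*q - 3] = 6*q^2 + 10*q - 8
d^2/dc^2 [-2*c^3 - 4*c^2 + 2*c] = -12*c - 8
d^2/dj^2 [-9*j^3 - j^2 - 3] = -54*j - 2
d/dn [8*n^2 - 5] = 16*n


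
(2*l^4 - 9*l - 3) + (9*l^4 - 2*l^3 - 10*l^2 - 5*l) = 11*l^4 - 2*l^3 - 10*l^2 - 14*l - 3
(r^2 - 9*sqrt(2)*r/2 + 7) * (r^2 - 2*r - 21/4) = r^4 - 9*sqrt(2)*r^3/2 - 2*r^3 + 7*r^2/4 + 9*sqrt(2)*r^2 - 14*r + 189*sqrt(2)*r/8 - 147/4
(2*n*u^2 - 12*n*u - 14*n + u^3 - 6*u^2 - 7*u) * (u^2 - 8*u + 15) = 2*n*u^4 - 28*n*u^3 + 112*n*u^2 - 68*n*u - 210*n + u^5 - 14*u^4 + 56*u^3 - 34*u^2 - 105*u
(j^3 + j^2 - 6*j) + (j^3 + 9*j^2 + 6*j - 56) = 2*j^3 + 10*j^2 - 56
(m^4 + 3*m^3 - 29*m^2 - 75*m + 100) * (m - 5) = m^5 - 2*m^4 - 44*m^3 + 70*m^2 + 475*m - 500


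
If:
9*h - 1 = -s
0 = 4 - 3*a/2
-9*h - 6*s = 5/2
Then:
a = 8/3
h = 17/90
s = -7/10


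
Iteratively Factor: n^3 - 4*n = (n - 2)*(n^2 + 2*n) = (n - 2)*(n + 2)*(n)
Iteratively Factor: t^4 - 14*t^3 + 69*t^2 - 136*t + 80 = (t - 4)*(t^3 - 10*t^2 + 29*t - 20) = (t - 4)^2*(t^2 - 6*t + 5) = (t - 5)*(t - 4)^2*(t - 1)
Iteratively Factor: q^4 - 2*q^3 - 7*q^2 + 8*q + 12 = (q + 2)*(q^3 - 4*q^2 + q + 6) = (q + 1)*(q + 2)*(q^2 - 5*q + 6) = (q - 3)*(q + 1)*(q + 2)*(q - 2)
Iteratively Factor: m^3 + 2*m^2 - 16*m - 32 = (m + 4)*(m^2 - 2*m - 8) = (m + 2)*(m + 4)*(m - 4)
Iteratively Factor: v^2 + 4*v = (v)*(v + 4)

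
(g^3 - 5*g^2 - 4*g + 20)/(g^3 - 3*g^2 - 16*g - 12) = (g^2 - 7*g + 10)/(g^2 - 5*g - 6)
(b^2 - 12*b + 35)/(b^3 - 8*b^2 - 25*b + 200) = (b - 7)/(b^2 - 3*b - 40)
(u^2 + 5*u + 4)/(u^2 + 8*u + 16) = (u + 1)/(u + 4)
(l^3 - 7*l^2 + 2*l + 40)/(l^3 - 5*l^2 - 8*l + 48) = (l^2 - 3*l - 10)/(l^2 - l - 12)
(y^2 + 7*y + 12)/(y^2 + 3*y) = (y + 4)/y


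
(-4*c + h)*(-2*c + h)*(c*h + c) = 8*c^3*h + 8*c^3 - 6*c^2*h^2 - 6*c^2*h + c*h^3 + c*h^2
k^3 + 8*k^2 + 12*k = k*(k + 2)*(k + 6)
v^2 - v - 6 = (v - 3)*(v + 2)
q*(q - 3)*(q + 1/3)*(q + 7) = q^4 + 13*q^3/3 - 59*q^2/3 - 7*q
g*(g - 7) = g^2 - 7*g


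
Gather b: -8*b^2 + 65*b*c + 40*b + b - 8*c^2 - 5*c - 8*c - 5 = -8*b^2 + b*(65*c + 41) - 8*c^2 - 13*c - 5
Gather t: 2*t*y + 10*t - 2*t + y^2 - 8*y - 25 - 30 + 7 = t*(2*y + 8) + y^2 - 8*y - 48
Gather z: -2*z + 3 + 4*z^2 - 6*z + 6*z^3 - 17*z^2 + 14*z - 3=6*z^3 - 13*z^2 + 6*z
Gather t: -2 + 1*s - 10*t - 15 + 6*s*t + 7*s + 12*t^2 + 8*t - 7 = 8*s + 12*t^2 + t*(6*s - 2) - 24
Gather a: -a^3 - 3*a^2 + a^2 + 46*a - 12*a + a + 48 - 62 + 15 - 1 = -a^3 - 2*a^2 + 35*a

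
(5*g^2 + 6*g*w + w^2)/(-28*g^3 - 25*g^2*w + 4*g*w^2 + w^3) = (5*g + w)/(-28*g^2 + 3*g*w + w^2)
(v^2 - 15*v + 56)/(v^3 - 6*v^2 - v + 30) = (v^2 - 15*v + 56)/(v^3 - 6*v^2 - v + 30)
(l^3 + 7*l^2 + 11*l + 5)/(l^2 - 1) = (l^2 + 6*l + 5)/(l - 1)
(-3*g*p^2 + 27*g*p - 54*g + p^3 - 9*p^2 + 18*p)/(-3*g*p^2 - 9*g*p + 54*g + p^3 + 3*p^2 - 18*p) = (p - 6)/(p + 6)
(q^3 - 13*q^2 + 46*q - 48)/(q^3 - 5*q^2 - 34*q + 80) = (q - 3)/(q + 5)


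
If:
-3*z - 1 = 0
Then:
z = -1/3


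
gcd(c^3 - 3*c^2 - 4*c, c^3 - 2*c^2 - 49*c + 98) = 1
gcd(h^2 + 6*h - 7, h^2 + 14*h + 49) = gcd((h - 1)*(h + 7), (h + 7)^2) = h + 7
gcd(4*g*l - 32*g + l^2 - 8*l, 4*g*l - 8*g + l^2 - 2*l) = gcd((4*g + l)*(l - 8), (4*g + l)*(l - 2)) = 4*g + l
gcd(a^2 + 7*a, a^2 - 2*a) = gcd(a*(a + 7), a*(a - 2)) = a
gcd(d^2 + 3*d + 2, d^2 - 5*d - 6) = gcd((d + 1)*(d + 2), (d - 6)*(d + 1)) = d + 1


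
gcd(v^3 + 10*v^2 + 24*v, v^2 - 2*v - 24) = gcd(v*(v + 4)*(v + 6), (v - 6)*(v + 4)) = v + 4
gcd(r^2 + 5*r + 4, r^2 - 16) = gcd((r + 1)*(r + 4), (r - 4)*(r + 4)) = r + 4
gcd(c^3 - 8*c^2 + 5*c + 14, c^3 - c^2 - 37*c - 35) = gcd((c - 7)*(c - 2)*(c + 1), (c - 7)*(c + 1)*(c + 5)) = c^2 - 6*c - 7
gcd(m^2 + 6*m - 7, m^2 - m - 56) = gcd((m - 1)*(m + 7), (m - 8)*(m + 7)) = m + 7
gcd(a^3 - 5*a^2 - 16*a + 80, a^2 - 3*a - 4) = a - 4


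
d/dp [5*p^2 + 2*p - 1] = 10*p + 2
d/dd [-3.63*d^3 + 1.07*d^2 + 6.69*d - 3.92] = -10.89*d^2 + 2.14*d + 6.69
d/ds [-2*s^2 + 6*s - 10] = 6 - 4*s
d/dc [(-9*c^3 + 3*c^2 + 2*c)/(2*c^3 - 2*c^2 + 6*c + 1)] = (12*c^4 - 116*c^3 - 5*c^2 + 6*c + 2)/(4*c^6 - 8*c^5 + 28*c^4 - 20*c^3 + 32*c^2 + 12*c + 1)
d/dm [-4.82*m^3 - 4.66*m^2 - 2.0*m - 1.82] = -14.46*m^2 - 9.32*m - 2.0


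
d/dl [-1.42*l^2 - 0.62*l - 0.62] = -2.84*l - 0.62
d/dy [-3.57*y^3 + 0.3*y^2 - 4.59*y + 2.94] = -10.71*y^2 + 0.6*y - 4.59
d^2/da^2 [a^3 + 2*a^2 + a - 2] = 6*a + 4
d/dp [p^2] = 2*p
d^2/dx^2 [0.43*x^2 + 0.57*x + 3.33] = 0.860000000000000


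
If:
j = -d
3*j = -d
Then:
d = 0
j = 0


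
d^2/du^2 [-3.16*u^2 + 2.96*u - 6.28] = -6.32000000000000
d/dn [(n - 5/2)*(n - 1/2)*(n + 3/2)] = 3*n^2 - 3*n - 13/4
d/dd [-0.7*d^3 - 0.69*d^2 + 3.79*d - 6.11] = -2.1*d^2 - 1.38*d + 3.79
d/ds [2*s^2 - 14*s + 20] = 4*s - 14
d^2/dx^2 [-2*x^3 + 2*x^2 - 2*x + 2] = 4 - 12*x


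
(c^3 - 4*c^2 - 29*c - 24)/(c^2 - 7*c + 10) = (c^3 - 4*c^2 - 29*c - 24)/(c^2 - 7*c + 10)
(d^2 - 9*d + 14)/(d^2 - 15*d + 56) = (d - 2)/(d - 8)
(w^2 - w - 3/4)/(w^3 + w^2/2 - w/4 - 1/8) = 2*(2*w - 3)/(4*w^2 - 1)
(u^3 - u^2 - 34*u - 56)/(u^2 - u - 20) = (u^2 - 5*u - 14)/(u - 5)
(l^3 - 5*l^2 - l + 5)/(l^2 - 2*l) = (l^3 - 5*l^2 - l + 5)/(l*(l - 2))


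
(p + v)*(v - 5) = p*v - 5*p + v^2 - 5*v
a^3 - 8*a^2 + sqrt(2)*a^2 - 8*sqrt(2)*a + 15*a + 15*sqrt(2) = (a - 5)*(a - 3)*(a + sqrt(2))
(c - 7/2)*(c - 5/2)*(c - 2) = c^3 - 8*c^2 + 83*c/4 - 35/2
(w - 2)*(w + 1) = w^2 - w - 2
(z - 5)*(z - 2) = z^2 - 7*z + 10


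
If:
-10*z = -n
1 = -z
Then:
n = -10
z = -1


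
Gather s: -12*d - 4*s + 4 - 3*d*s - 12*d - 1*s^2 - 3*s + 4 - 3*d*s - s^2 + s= -24*d - 2*s^2 + s*(-6*d - 6) + 8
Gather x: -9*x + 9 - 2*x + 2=11 - 11*x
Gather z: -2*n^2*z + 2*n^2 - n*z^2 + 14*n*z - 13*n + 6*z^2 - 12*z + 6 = 2*n^2 - 13*n + z^2*(6 - n) + z*(-2*n^2 + 14*n - 12) + 6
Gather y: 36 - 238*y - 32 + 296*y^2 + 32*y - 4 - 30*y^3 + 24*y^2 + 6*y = -30*y^3 + 320*y^2 - 200*y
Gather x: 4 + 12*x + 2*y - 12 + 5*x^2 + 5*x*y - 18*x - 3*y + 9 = 5*x^2 + x*(5*y - 6) - y + 1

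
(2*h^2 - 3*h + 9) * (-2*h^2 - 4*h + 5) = -4*h^4 - 2*h^3 + 4*h^2 - 51*h + 45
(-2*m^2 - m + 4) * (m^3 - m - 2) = -2*m^5 - m^4 + 6*m^3 + 5*m^2 - 2*m - 8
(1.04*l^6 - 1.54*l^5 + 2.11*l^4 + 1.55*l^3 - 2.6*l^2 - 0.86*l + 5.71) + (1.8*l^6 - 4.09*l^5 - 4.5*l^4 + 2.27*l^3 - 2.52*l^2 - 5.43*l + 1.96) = 2.84*l^6 - 5.63*l^5 - 2.39*l^4 + 3.82*l^3 - 5.12*l^2 - 6.29*l + 7.67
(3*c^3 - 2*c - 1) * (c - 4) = 3*c^4 - 12*c^3 - 2*c^2 + 7*c + 4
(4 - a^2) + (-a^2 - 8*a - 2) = -2*a^2 - 8*a + 2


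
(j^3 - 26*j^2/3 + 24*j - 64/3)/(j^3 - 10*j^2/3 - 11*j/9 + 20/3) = 3*(3*j^3 - 26*j^2 + 72*j - 64)/(9*j^3 - 30*j^2 - 11*j + 60)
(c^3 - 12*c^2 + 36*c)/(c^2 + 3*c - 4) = c*(c^2 - 12*c + 36)/(c^2 + 3*c - 4)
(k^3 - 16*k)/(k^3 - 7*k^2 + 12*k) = (k + 4)/(k - 3)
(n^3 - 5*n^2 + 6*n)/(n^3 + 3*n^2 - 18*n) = (n - 2)/(n + 6)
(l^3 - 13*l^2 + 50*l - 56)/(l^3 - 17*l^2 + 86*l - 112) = (l - 4)/(l - 8)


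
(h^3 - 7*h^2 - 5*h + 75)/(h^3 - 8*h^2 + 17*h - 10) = (h^2 - 2*h - 15)/(h^2 - 3*h + 2)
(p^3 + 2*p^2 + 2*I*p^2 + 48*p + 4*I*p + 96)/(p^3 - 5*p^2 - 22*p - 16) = (p^2 + 2*I*p + 48)/(p^2 - 7*p - 8)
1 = 1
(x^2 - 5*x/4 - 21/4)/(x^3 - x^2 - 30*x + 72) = (x + 7/4)/(x^2 + 2*x - 24)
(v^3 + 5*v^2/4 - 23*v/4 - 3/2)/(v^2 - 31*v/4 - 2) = (v^2 + v - 6)/(v - 8)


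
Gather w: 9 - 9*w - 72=-9*w - 63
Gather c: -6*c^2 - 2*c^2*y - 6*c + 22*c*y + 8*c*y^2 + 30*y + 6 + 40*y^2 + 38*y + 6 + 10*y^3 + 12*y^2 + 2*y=c^2*(-2*y - 6) + c*(8*y^2 + 22*y - 6) + 10*y^3 + 52*y^2 + 70*y + 12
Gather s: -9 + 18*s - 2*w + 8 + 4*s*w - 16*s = s*(4*w + 2) - 2*w - 1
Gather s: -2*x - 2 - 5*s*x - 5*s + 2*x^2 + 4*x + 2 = s*(-5*x - 5) + 2*x^2 + 2*x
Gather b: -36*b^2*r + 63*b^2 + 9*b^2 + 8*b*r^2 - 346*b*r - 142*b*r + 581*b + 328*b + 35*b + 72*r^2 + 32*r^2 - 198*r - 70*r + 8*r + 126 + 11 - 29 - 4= b^2*(72 - 36*r) + b*(8*r^2 - 488*r + 944) + 104*r^2 - 260*r + 104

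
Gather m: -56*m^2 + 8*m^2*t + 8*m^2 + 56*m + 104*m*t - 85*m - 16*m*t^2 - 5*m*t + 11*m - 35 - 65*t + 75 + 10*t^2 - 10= m^2*(8*t - 48) + m*(-16*t^2 + 99*t - 18) + 10*t^2 - 65*t + 30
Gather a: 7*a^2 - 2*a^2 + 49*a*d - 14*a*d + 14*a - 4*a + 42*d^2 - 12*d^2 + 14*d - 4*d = 5*a^2 + a*(35*d + 10) + 30*d^2 + 10*d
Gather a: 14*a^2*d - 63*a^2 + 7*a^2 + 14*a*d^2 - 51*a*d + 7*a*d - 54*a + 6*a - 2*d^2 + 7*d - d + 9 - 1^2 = a^2*(14*d - 56) + a*(14*d^2 - 44*d - 48) - 2*d^2 + 6*d + 8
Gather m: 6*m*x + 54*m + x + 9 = m*(6*x + 54) + x + 9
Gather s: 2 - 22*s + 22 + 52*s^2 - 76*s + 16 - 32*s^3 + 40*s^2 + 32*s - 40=-32*s^3 + 92*s^2 - 66*s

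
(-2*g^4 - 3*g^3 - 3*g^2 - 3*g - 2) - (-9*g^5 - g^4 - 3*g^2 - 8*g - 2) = 9*g^5 - g^4 - 3*g^3 + 5*g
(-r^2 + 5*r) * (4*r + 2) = -4*r^3 + 18*r^2 + 10*r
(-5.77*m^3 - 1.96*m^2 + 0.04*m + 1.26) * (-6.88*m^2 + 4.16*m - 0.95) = 39.6976*m^5 - 10.5184*m^4 - 2.9473*m^3 - 6.6404*m^2 + 5.2036*m - 1.197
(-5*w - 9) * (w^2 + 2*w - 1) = -5*w^3 - 19*w^2 - 13*w + 9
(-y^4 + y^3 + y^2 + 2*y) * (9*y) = -9*y^5 + 9*y^4 + 9*y^3 + 18*y^2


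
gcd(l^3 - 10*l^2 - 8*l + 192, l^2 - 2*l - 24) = l^2 - 2*l - 24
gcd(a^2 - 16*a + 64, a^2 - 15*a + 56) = a - 8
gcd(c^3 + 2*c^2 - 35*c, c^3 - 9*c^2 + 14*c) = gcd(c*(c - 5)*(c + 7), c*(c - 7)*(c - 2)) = c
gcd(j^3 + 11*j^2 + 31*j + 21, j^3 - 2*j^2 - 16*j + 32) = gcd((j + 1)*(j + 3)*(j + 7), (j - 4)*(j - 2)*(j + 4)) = 1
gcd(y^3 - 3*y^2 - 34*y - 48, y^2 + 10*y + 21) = y + 3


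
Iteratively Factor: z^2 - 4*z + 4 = (z - 2)*(z - 2)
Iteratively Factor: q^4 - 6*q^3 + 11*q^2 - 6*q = (q - 2)*(q^3 - 4*q^2 + 3*q) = q*(q - 2)*(q^2 - 4*q + 3) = q*(q - 3)*(q - 2)*(q - 1)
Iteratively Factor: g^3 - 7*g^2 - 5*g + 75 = (g - 5)*(g^2 - 2*g - 15) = (g - 5)^2*(g + 3)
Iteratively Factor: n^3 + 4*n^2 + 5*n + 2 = (n + 1)*(n^2 + 3*n + 2) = (n + 1)*(n + 2)*(n + 1)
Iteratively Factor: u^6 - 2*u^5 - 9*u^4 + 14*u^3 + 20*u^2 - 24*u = (u - 1)*(u^5 - u^4 - 10*u^3 + 4*u^2 + 24*u) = u*(u - 1)*(u^4 - u^3 - 10*u^2 + 4*u + 24) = u*(u - 2)*(u - 1)*(u^3 + u^2 - 8*u - 12) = u*(u - 2)*(u - 1)*(u + 2)*(u^2 - u - 6) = u*(u - 2)*(u - 1)*(u + 2)^2*(u - 3)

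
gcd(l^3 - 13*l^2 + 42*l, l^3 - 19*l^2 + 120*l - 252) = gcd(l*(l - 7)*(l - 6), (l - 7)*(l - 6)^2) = l^2 - 13*l + 42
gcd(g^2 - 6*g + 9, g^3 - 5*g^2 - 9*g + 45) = g - 3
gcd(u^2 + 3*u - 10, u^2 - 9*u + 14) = u - 2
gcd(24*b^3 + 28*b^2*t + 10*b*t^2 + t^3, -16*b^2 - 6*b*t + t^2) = 2*b + t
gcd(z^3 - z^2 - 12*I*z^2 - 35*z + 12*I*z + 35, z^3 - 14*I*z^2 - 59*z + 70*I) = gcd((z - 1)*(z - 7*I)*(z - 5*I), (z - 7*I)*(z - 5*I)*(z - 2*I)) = z^2 - 12*I*z - 35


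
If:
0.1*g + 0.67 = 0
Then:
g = -6.70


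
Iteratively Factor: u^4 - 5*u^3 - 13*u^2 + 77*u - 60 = (u + 4)*(u^3 - 9*u^2 + 23*u - 15) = (u - 1)*(u + 4)*(u^2 - 8*u + 15) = (u - 5)*(u - 1)*(u + 4)*(u - 3)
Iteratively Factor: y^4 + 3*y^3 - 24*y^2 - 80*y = (y - 5)*(y^3 + 8*y^2 + 16*y) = (y - 5)*(y + 4)*(y^2 + 4*y) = y*(y - 5)*(y + 4)*(y + 4)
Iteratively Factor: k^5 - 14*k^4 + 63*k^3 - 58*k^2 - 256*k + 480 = (k - 3)*(k^4 - 11*k^3 + 30*k^2 + 32*k - 160) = (k - 4)*(k - 3)*(k^3 - 7*k^2 + 2*k + 40) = (k - 5)*(k - 4)*(k - 3)*(k^2 - 2*k - 8) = (k - 5)*(k - 4)^2*(k - 3)*(k + 2)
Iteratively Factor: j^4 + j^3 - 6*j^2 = (j + 3)*(j^3 - 2*j^2) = j*(j + 3)*(j^2 - 2*j) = j^2*(j + 3)*(j - 2)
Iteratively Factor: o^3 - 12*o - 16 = (o - 4)*(o^2 + 4*o + 4) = (o - 4)*(o + 2)*(o + 2)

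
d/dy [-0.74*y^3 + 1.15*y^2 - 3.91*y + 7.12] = -2.22*y^2 + 2.3*y - 3.91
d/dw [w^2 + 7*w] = 2*w + 7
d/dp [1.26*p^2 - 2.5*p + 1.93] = 2.52*p - 2.5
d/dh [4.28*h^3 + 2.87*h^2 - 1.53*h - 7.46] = 12.84*h^2 + 5.74*h - 1.53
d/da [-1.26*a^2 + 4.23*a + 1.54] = 4.23 - 2.52*a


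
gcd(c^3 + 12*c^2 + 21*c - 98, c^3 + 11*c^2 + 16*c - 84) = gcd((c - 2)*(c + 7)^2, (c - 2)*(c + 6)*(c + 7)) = c^2 + 5*c - 14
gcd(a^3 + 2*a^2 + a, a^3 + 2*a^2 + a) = a^3 + 2*a^2 + a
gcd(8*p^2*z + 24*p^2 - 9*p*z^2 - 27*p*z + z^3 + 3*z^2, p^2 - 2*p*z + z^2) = -p + z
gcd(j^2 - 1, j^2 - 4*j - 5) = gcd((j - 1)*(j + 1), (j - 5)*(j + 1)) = j + 1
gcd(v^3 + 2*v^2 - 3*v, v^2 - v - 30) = 1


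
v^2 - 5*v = v*(v - 5)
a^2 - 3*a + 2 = (a - 2)*(a - 1)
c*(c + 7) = c^2 + 7*c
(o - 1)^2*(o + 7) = o^3 + 5*o^2 - 13*o + 7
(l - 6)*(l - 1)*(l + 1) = l^3 - 6*l^2 - l + 6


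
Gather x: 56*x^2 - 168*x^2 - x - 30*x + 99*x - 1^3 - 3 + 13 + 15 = -112*x^2 + 68*x + 24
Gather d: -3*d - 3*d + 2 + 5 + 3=10 - 6*d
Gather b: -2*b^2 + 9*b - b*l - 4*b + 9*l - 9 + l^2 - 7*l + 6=-2*b^2 + b*(5 - l) + l^2 + 2*l - 3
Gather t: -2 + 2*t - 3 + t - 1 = 3*t - 6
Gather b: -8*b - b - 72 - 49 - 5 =-9*b - 126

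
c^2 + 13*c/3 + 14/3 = (c + 2)*(c + 7/3)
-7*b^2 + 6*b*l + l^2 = (-b + l)*(7*b + l)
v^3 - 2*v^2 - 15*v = v*(v - 5)*(v + 3)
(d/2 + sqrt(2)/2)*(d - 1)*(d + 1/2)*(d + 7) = d^4/2 + sqrt(2)*d^3/2 + 13*d^3/4 - 2*d^2 + 13*sqrt(2)*d^2/4 - 2*sqrt(2)*d - 7*d/4 - 7*sqrt(2)/4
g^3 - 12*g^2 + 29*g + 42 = (g - 7)*(g - 6)*(g + 1)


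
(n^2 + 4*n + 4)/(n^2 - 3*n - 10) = (n + 2)/(n - 5)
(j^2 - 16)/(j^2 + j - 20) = (j + 4)/(j + 5)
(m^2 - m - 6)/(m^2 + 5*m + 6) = (m - 3)/(m + 3)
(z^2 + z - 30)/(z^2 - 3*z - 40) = (-z^2 - z + 30)/(-z^2 + 3*z + 40)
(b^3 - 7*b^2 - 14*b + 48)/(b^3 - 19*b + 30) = (b^2 - 5*b - 24)/(b^2 + 2*b - 15)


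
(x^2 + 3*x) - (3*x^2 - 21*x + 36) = -2*x^2 + 24*x - 36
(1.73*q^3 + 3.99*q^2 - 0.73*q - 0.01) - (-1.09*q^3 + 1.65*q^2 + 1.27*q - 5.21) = 2.82*q^3 + 2.34*q^2 - 2.0*q + 5.2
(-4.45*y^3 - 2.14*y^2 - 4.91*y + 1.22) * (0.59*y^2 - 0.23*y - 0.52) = -2.6255*y^5 - 0.2391*y^4 - 0.0906999999999999*y^3 + 2.9619*y^2 + 2.2726*y - 0.6344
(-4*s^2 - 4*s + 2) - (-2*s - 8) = -4*s^2 - 2*s + 10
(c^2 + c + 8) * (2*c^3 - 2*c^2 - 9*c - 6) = 2*c^5 + 5*c^3 - 31*c^2 - 78*c - 48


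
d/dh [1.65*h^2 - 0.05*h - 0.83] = 3.3*h - 0.05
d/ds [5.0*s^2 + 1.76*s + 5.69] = 10.0*s + 1.76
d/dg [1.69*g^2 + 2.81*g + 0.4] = 3.38*g + 2.81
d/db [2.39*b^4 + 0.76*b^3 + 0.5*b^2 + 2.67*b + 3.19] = 9.56*b^3 + 2.28*b^2 + 1.0*b + 2.67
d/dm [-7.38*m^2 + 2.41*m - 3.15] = 2.41 - 14.76*m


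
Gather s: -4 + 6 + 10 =12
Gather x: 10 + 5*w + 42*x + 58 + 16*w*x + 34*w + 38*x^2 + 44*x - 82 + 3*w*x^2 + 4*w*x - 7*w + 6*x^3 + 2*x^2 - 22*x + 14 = 32*w + 6*x^3 + x^2*(3*w + 40) + x*(20*w + 64)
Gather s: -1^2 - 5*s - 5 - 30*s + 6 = -35*s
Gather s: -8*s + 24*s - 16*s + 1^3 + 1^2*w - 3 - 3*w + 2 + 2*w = 0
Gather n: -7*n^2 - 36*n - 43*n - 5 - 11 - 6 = -7*n^2 - 79*n - 22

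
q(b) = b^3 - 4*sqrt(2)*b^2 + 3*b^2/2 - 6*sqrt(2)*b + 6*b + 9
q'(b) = 3*b^2 - 8*sqrt(2)*b + 3*b - 6*sqrt(2) + 6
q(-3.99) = -110.78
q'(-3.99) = 78.45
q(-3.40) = -69.91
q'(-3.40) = 60.46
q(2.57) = -7.87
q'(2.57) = -4.04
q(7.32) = 160.30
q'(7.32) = 97.41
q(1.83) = -3.34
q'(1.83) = -7.65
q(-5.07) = -215.57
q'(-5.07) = 116.78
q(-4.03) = -113.95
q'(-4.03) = 79.74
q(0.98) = 3.51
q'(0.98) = -7.75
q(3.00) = -8.87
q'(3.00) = -0.43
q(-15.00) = -4264.01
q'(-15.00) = 797.22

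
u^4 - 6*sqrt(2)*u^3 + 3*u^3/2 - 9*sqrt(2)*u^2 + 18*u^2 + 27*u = u*(u + 3/2)*(u - 3*sqrt(2))^2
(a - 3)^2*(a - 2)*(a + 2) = a^4 - 6*a^3 + 5*a^2 + 24*a - 36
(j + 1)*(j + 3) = j^2 + 4*j + 3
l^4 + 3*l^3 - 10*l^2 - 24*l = l*(l - 3)*(l + 2)*(l + 4)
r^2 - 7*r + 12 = (r - 4)*(r - 3)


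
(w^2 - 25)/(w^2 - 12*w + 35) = (w + 5)/(w - 7)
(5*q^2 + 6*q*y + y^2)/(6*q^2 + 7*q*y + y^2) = (5*q + y)/(6*q + y)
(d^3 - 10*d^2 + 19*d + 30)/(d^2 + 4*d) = (d^3 - 10*d^2 + 19*d + 30)/(d*(d + 4))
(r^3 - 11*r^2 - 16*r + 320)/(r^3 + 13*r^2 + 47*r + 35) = (r^2 - 16*r + 64)/(r^2 + 8*r + 7)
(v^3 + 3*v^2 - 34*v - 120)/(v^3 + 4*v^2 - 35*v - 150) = (v + 4)/(v + 5)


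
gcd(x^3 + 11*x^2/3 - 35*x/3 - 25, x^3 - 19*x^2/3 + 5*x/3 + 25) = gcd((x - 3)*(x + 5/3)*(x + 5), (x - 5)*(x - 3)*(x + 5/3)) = x^2 - 4*x/3 - 5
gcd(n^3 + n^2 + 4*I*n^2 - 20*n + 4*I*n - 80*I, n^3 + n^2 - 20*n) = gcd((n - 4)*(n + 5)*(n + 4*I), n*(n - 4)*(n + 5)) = n^2 + n - 20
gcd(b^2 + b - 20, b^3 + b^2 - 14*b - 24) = b - 4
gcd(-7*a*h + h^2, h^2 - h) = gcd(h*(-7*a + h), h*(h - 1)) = h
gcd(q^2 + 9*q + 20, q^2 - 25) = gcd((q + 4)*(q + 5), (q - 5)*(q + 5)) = q + 5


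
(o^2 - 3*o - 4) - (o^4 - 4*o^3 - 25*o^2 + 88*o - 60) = -o^4 + 4*o^3 + 26*o^2 - 91*o + 56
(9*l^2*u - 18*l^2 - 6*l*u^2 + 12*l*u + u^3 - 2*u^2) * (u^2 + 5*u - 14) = 9*l^2*u^3 + 27*l^2*u^2 - 216*l^2*u + 252*l^2 - 6*l*u^4 - 18*l*u^3 + 144*l*u^2 - 168*l*u + u^5 + 3*u^4 - 24*u^3 + 28*u^2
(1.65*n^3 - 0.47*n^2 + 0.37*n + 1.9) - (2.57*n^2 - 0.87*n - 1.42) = 1.65*n^3 - 3.04*n^2 + 1.24*n + 3.32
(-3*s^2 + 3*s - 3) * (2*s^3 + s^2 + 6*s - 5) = -6*s^5 + 3*s^4 - 21*s^3 + 30*s^2 - 33*s + 15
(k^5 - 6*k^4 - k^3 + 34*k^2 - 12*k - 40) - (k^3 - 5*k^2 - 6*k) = k^5 - 6*k^4 - 2*k^3 + 39*k^2 - 6*k - 40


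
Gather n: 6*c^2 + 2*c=6*c^2 + 2*c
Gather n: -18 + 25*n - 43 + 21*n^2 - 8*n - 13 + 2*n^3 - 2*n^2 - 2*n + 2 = 2*n^3 + 19*n^2 + 15*n - 72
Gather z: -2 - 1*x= -x - 2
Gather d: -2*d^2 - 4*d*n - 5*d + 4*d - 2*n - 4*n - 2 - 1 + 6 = -2*d^2 + d*(-4*n - 1) - 6*n + 3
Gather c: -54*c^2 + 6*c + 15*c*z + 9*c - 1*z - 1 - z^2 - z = -54*c^2 + c*(15*z + 15) - z^2 - 2*z - 1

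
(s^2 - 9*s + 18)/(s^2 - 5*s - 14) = (-s^2 + 9*s - 18)/(-s^2 + 5*s + 14)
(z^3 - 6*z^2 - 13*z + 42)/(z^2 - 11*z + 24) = (z^3 - 6*z^2 - 13*z + 42)/(z^2 - 11*z + 24)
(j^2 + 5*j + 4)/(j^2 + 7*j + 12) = (j + 1)/(j + 3)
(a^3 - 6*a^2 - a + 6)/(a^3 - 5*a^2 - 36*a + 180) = (a^2 - 1)/(a^2 + a - 30)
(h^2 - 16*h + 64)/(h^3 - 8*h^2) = (h - 8)/h^2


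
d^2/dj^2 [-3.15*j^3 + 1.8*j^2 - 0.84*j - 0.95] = 3.6 - 18.9*j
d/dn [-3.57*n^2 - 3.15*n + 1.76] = -7.14*n - 3.15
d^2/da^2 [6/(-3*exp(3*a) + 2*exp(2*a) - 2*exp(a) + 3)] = 6*(-2*(9*exp(2*a) - 4*exp(a) + 2)^2*exp(a) + (27*exp(2*a) - 8*exp(a) + 2)*(3*exp(3*a) - 2*exp(2*a) + 2*exp(a) - 3))*exp(a)/(3*exp(3*a) - 2*exp(2*a) + 2*exp(a) - 3)^3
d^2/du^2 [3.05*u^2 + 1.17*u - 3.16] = 6.10000000000000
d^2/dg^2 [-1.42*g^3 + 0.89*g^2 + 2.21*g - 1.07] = 1.78 - 8.52*g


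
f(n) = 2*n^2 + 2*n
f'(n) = 4*n + 2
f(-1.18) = 0.42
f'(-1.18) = -2.72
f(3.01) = 24.14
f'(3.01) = 14.04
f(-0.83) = -0.28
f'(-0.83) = -1.32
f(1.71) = 9.27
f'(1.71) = 8.84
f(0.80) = 2.88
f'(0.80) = 5.20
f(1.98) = 11.80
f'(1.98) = 9.92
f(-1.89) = 3.36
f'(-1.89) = -5.56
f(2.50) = 17.50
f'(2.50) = 12.00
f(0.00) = 0.00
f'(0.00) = 2.00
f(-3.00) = 12.00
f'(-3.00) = -10.00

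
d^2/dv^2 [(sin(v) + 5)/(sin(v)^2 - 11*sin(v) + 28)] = (-sin(v)^5 - 31*sin(v)^4 + 335*sin(v)^3 - 323*sin(v)^2 - 2822*sin(v) + 1546)/(sin(v)^2 - 11*sin(v) + 28)^3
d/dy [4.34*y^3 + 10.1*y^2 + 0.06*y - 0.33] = 13.02*y^2 + 20.2*y + 0.06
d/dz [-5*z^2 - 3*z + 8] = -10*z - 3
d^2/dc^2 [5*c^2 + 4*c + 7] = 10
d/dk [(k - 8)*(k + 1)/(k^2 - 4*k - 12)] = (3*k^2 - 8*k + 52)/(k^4 - 8*k^3 - 8*k^2 + 96*k + 144)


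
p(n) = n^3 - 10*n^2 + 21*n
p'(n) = 3*n^2 - 20*n + 21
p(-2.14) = -100.54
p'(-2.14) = 77.54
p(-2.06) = -94.44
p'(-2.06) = 74.93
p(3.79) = -9.61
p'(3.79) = -11.71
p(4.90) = -19.55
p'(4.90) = -4.97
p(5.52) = -20.59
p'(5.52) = 2.01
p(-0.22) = -5.11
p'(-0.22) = 25.55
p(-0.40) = -10.06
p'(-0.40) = 29.48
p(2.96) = 0.48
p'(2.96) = -11.92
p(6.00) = -18.00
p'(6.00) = 9.00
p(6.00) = -18.00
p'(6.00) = 9.00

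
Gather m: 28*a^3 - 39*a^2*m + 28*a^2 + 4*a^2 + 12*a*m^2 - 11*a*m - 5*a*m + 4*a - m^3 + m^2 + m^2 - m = 28*a^3 + 32*a^2 + 4*a - m^3 + m^2*(12*a + 2) + m*(-39*a^2 - 16*a - 1)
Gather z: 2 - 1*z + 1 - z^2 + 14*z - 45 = -z^2 + 13*z - 42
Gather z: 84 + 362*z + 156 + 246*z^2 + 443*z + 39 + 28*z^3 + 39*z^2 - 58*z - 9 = 28*z^3 + 285*z^2 + 747*z + 270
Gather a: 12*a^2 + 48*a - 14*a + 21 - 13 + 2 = 12*a^2 + 34*a + 10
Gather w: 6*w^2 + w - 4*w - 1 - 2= 6*w^2 - 3*w - 3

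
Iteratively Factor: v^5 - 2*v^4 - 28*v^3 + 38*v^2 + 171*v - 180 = (v + 4)*(v^4 - 6*v^3 - 4*v^2 + 54*v - 45) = (v - 5)*(v + 4)*(v^3 - v^2 - 9*v + 9) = (v - 5)*(v + 3)*(v + 4)*(v^2 - 4*v + 3) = (v - 5)*(v - 3)*(v + 3)*(v + 4)*(v - 1)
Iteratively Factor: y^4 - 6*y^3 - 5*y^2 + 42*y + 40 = (y + 2)*(y^3 - 8*y^2 + 11*y + 20) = (y - 4)*(y + 2)*(y^2 - 4*y - 5) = (y - 4)*(y + 1)*(y + 2)*(y - 5)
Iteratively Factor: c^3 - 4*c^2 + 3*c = (c - 1)*(c^2 - 3*c) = (c - 3)*(c - 1)*(c)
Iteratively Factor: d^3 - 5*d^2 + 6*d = (d)*(d^2 - 5*d + 6) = d*(d - 2)*(d - 3)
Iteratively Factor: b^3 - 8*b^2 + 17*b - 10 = (b - 1)*(b^2 - 7*b + 10) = (b - 5)*(b - 1)*(b - 2)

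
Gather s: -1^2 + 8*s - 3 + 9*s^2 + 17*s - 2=9*s^2 + 25*s - 6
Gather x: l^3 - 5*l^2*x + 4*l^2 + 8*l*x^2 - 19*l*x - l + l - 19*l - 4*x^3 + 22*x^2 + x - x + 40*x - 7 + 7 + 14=l^3 + 4*l^2 - 19*l - 4*x^3 + x^2*(8*l + 22) + x*(-5*l^2 - 19*l + 40) + 14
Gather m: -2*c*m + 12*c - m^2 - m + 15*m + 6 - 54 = 12*c - m^2 + m*(14 - 2*c) - 48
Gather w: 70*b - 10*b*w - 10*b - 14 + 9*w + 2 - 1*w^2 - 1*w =60*b - w^2 + w*(8 - 10*b) - 12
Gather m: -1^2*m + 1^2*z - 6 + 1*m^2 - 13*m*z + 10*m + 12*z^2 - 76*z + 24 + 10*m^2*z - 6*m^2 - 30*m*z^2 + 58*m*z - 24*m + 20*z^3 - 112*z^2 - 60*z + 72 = m^2*(10*z - 5) + m*(-30*z^2 + 45*z - 15) + 20*z^3 - 100*z^2 - 135*z + 90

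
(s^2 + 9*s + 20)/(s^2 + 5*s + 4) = (s + 5)/(s + 1)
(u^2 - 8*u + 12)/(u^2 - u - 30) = (u - 2)/(u + 5)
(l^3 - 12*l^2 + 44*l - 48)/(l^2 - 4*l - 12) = (l^2 - 6*l + 8)/(l + 2)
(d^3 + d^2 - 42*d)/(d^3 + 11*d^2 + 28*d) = (d - 6)/(d + 4)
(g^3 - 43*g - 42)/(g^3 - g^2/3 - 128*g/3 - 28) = 3*(g + 1)/(3*g + 2)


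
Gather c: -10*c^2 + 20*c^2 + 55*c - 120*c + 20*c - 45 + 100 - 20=10*c^2 - 45*c + 35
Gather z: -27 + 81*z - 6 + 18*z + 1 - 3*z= 96*z - 32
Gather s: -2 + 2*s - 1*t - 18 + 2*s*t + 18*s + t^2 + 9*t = s*(2*t + 20) + t^2 + 8*t - 20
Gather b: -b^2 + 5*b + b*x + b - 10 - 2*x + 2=-b^2 + b*(x + 6) - 2*x - 8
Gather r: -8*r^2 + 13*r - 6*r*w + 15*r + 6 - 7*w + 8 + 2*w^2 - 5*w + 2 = -8*r^2 + r*(28 - 6*w) + 2*w^2 - 12*w + 16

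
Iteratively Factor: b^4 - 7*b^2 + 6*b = (b - 2)*(b^3 + 2*b^2 - 3*b) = b*(b - 2)*(b^2 + 2*b - 3) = b*(b - 2)*(b - 1)*(b + 3)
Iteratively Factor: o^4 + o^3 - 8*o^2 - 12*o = (o)*(o^3 + o^2 - 8*o - 12) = o*(o + 2)*(o^2 - o - 6) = o*(o - 3)*(o + 2)*(o + 2)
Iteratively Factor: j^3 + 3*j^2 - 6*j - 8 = (j + 1)*(j^2 + 2*j - 8) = (j - 2)*(j + 1)*(j + 4)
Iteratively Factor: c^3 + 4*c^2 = (c + 4)*(c^2) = c*(c + 4)*(c)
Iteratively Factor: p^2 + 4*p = (p + 4)*(p)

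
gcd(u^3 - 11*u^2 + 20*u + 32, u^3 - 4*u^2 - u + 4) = u^2 - 3*u - 4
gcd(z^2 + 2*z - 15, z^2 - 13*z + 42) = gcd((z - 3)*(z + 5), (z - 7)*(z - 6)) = 1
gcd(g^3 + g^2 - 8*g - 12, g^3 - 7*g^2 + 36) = g^2 - g - 6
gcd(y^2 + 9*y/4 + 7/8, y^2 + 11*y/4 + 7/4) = y + 7/4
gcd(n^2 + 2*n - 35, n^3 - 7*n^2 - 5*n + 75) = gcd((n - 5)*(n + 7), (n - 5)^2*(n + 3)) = n - 5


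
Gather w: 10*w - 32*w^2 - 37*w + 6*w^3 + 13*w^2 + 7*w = 6*w^3 - 19*w^2 - 20*w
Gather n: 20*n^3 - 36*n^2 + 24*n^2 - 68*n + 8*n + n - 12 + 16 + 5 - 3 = 20*n^3 - 12*n^2 - 59*n + 6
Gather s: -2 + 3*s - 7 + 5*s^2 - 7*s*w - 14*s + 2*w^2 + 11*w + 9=5*s^2 + s*(-7*w - 11) + 2*w^2 + 11*w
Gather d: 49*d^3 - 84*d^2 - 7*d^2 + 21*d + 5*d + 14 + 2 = 49*d^3 - 91*d^2 + 26*d + 16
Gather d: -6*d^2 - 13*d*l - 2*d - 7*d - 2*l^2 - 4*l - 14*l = -6*d^2 + d*(-13*l - 9) - 2*l^2 - 18*l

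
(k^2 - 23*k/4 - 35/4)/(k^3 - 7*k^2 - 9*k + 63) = (k + 5/4)/(k^2 - 9)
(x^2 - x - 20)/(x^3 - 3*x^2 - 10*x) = (x + 4)/(x*(x + 2))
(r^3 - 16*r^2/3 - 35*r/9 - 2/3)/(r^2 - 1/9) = (3*r^2 - 17*r - 6)/(3*r - 1)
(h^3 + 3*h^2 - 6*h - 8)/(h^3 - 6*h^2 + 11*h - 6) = (h^2 + 5*h + 4)/(h^2 - 4*h + 3)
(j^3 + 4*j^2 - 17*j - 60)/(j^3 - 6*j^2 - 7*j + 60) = (j + 5)/(j - 5)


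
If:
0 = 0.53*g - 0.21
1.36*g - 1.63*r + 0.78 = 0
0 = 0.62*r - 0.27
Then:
No Solution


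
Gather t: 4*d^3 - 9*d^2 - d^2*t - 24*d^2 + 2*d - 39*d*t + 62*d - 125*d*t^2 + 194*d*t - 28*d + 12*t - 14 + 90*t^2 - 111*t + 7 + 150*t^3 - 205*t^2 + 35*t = 4*d^3 - 33*d^2 + 36*d + 150*t^3 + t^2*(-125*d - 115) + t*(-d^2 + 155*d - 64) - 7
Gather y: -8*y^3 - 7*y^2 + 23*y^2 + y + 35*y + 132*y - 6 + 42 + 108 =-8*y^3 + 16*y^2 + 168*y + 144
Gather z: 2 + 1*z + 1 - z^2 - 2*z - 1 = -z^2 - z + 2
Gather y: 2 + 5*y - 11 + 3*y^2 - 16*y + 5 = 3*y^2 - 11*y - 4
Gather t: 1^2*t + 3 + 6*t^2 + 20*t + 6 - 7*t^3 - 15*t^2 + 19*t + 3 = -7*t^3 - 9*t^2 + 40*t + 12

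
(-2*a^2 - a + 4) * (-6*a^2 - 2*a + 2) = 12*a^4 + 10*a^3 - 26*a^2 - 10*a + 8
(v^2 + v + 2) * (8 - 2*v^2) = -2*v^4 - 2*v^3 + 4*v^2 + 8*v + 16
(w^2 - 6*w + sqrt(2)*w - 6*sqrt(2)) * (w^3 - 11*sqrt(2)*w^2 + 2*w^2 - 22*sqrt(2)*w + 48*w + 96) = w^5 - 10*sqrt(2)*w^4 - 4*w^4 + 14*w^3 + 40*sqrt(2)*w^3 - 104*w^2 + 168*sqrt(2)*w^2 - 312*w - 192*sqrt(2)*w - 576*sqrt(2)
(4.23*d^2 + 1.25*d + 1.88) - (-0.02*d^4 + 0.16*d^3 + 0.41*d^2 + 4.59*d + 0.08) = 0.02*d^4 - 0.16*d^3 + 3.82*d^2 - 3.34*d + 1.8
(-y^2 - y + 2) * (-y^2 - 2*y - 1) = y^4 + 3*y^3 + y^2 - 3*y - 2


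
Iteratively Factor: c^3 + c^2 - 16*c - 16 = (c - 4)*(c^2 + 5*c + 4) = (c - 4)*(c + 1)*(c + 4)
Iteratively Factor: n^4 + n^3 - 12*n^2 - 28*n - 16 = (n + 2)*(n^3 - n^2 - 10*n - 8) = (n + 2)^2*(n^2 - 3*n - 4) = (n - 4)*(n + 2)^2*(n + 1)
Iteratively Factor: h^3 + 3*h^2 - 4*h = (h - 1)*(h^2 + 4*h) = (h - 1)*(h + 4)*(h)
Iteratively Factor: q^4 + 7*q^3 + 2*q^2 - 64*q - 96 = (q - 3)*(q^3 + 10*q^2 + 32*q + 32) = (q - 3)*(q + 2)*(q^2 + 8*q + 16) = (q - 3)*(q + 2)*(q + 4)*(q + 4)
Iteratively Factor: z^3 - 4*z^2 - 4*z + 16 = (z - 2)*(z^2 - 2*z - 8) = (z - 2)*(z + 2)*(z - 4)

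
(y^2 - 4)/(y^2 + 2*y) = (y - 2)/y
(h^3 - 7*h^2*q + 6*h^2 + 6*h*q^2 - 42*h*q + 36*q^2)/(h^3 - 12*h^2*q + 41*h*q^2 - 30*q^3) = (-h - 6)/(-h + 5*q)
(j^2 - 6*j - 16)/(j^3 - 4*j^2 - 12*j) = (j - 8)/(j*(j - 6))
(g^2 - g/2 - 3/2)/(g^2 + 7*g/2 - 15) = (2*g^2 - g - 3)/(2*g^2 + 7*g - 30)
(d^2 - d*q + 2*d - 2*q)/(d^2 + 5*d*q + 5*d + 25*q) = (d^2 - d*q + 2*d - 2*q)/(d^2 + 5*d*q + 5*d + 25*q)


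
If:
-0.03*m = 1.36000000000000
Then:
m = -45.33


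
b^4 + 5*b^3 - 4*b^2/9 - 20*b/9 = b*(b - 2/3)*(b + 2/3)*(b + 5)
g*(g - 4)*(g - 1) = g^3 - 5*g^2 + 4*g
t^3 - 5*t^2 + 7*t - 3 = (t - 3)*(t - 1)^2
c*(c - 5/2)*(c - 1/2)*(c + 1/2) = c^4 - 5*c^3/2 - c^2/4 + 5*c/8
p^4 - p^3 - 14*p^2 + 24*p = p*(p - 3)*(p - 2)*(p + 4)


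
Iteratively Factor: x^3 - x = (x)*(x^2 - 1) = x*(x + 1)*(x - 1)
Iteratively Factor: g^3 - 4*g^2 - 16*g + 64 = (g - 4)*(g^2 - 16) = (g - 4)^2*(g + 4)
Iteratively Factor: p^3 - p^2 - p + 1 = (p + 1)*(p^2 - 2*p + 1) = (p - 1)*(p + 1)*(p - 1)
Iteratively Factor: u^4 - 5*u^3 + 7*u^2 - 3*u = (u - 1)*(u^3 - 4*u^2 + 3*u) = (u - 3)*(u - 1)*(u^2 - u) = (u - 3)*(u - 1)^2*(u)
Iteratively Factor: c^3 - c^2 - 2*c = (c - 2)*(c^2 + c) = c*(c - 2)*(c + 1)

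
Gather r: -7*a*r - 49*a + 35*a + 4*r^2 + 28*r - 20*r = -14*a + 4*r^2 + r*(8 - 7*a)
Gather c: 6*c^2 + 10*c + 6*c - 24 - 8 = 6*c^2 + 16*c - 32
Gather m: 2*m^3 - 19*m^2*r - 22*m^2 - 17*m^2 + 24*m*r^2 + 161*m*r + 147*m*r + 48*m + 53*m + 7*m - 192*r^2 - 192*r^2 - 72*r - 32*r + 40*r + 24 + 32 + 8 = 2*m^3 + m^2*(-19*r - 39) + m*(24*r^2 + 308*r + 108) - 384*r^2 - 64*r + 64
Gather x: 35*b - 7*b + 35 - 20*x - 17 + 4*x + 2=28*b - 16*x + 20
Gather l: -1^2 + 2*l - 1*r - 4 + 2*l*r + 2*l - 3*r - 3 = l*(2*r + 4) - 4*r - 8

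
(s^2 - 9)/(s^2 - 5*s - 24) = (s - 3)/(s - 8)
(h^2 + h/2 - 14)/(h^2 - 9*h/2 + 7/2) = (h + 4)/(h - 1)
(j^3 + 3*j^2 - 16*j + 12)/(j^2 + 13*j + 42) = (j^2 - 3*j + 2)/(j + 7)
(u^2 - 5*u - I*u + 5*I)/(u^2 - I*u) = (u - 5)/u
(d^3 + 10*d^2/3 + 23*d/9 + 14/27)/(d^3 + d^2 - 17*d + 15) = (27*d^3 + 90*d^2 + 69*d + 14)/(27*(d^3 + d^2 - 17*d + 15))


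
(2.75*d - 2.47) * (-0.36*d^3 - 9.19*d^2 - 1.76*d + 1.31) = -0.99*d^4 - 24.3833*d^3 + 17.8593*d^2 + 7.9497*d - 3.2357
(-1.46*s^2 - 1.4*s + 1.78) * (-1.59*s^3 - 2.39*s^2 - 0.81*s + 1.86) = 2.3214*s^5 + 5.7154*s^4 + 1.6984*s^3 - 5.8358*s^2 - 4.0458*s + 3.3108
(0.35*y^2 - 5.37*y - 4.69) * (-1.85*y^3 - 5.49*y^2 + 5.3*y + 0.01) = -0.6475*y^5 + 8.013*y^4 + 40.0128*y^3 - 2.7094*y^2 - 24.9107*y - 0.0469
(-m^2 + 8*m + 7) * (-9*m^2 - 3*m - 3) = 9*m^4 - 69*m^3 - 84*m^2 - 45*m - 21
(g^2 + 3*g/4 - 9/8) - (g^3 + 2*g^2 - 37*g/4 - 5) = -g^3 - g^2 + 10*g + 31/8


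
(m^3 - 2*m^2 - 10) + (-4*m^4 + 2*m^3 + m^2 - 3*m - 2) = -4*m^4 + 3*m^3 - m^2 - 3*m - 12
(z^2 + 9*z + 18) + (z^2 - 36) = 2*z^2 + 9*z - 18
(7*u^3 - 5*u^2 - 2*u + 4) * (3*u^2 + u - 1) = 21*u^5 - 8*u^4 - 18*u^3 + 15*u^2 + 6*u - 4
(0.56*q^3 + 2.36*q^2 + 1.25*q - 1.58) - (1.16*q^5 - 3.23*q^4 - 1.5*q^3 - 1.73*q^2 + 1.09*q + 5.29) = -1.16*q^5 + 3.23*q^4 + 2.06*q^3 + 4.09*q^2 + 0.16*q - 6.87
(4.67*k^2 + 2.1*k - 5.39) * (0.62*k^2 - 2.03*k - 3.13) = 2.8954*k^4 - 8.1781*k^3 - 22.2219*k^2 + 4.3687*k + 16.8707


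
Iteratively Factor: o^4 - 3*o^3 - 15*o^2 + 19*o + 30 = (o - 2)*(o^3 - o^2 - 17*o - 15) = (o - 5)*(o - 2)*(o^2 + 4*o + 3) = (o - 5)*(o - 2)*(o + 3)*(o + 1)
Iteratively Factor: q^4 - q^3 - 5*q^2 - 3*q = (q + 1)*(q^3 - 2*q^2 - 3*q) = (q + 1)^2*(q^2 - 3*q) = q*(q + 1)^2*(q - 3)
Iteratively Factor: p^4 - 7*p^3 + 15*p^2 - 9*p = (p - 3)*(p^3 - 4*p^2 + 3*p) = (p - 3)^2*(p^2 - p) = p*(p - 3)^2*(p - 1)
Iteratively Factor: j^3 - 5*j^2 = (j - 5)*(j^2) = j*(j - 5)*(j)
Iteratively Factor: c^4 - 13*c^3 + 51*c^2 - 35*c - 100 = (c - 4)*(c^3 - 9*c^2 + 15*c + 25) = (c - 5)*(c - 4)*(c^2 - 4*c - 5) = (c - 5)*(c - 4)*(c + 1)*(c - 5)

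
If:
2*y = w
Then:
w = 2*y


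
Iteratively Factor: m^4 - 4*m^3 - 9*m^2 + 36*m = (m - 4)*(m^3 - 9*m) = m*(m - 4)*(m^2 - 9) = m*(m - 4)*(m + 3)*(m - 3)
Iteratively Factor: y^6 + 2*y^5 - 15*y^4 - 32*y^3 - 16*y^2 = (y - 4)*(y^5 + 6*y^4 + 9*y^3 + 4*y^2) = (y - 4)*(y + 4)*(y^4 + 2*y^3 + y^2) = (y - 4)*(y + 1)*(y + 4)*(y^3 + y^2) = (y - 4)*(y + 1)^2*(y + 4)*(y^2) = y*(y - 4)*(y + 1)^2*(y + 4)*(y)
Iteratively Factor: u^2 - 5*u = (u - 5)*(u)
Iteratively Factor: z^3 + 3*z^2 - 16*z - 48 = (z - 4)*(z^2 + 7*z + 12) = (z - 4)*(z + 4)*(z + 3)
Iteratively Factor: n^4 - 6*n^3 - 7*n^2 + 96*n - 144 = (n - 4)*(n^3 - 2*n^2 - 15*n + 36) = (n - 4)*(n + 4)*(n^2 - 6*n + 9) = (n - 4)*(n - 3)*(n + 4)*(n - 3)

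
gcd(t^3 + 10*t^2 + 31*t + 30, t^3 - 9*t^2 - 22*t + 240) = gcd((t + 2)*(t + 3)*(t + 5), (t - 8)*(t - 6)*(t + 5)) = t + 5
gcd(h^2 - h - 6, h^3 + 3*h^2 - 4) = h + 2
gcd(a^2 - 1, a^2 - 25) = 1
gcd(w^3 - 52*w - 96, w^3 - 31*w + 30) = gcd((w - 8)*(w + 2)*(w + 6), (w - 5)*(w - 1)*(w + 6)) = w + 6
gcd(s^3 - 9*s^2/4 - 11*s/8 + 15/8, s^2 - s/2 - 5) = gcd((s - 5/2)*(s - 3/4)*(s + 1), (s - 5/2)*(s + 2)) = s - 5/2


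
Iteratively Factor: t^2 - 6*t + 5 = (t - 1)*(t - 5)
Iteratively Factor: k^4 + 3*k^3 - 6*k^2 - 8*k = (k - 2)*(k^3 + 5*k^2 + 4*k) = (k - 2)*(k + 1)*(k^2 + 4*k) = k*(k - 2)*(k + 1)*(k + 4)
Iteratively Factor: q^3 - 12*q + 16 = (q - 2)*(q^2 + 2*q - 8) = (q - 2)*(q + 4)*(q - 2)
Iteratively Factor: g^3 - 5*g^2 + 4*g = (g - 1)*(g^2 - 4*g) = (g - 4)*(g - 1)*(g)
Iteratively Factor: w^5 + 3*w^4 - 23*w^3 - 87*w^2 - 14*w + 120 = (w - 5)*(w^4 + 8*w^3 + 17*w^2 - 2*w - 24) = (w - 5)*(w + 4)*(w^3 + 4*w^2 + w - 6) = (w - 5)*(w + 2)*(w + 4)*(w^2 + 2*w - 3) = (w - 5)*(w + 2)*(w + 3)*(w + 4)*(w - 1)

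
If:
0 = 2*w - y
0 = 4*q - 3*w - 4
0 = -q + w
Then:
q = 4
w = 4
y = 8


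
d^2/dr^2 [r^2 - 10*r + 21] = 2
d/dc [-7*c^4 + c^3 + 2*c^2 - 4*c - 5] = -28*c^3 + 3*c^2 + 4*c - 4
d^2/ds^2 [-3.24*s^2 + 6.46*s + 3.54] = -6.48000000000000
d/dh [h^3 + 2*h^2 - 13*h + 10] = 3*h^2 + 4*h - 13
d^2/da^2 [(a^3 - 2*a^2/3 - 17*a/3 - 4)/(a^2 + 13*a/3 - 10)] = 36*(39*a^3 - 243*a^2 + 117*a - 641)/(27*a^6 + 351*a^5 + 711*a^4 - 4823*a^3 - 7110*a^2 + 35100*a - 27000)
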